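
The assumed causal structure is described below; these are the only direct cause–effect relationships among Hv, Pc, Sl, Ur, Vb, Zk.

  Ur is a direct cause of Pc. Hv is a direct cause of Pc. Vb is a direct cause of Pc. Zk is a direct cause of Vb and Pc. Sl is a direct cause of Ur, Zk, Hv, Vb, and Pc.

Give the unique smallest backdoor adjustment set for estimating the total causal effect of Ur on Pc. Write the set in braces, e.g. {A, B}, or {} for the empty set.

{Sl}

Variables eligible for adjustment (non-descendants of Ur, excluding Ur and Pc): {Hv, Sl, Vb, Zk}.
Backdoor paths from Ur to Pc:
  P1: Ur <- Sl -> Hv -> Pc
  P2: Ur <- Sl -> Zk -> Vb -> Pc
  P3: Ur <- Sl -> Zk -> Pc
  P4: Ur <- Sl -> Vb <- Zk -> Pc
  P5: Ur <- Sl -> Vb -> Pc
  P6: Ur <- Sl -> Pc
The empty set is not sufficient: P1 (Ur <- Sl -> Hv -> Pc) has no collider blocking it and no conditioned non-collider, so it is open.
Try {Sl}:
  P1: blocked at fork node Sl ∈ conditioning set.
  P2: blocked at fork node Sl ∈ conditioning set.
  P3: blocked at fork node Sl ∈ conditioning set.
  P4: blocked at fork node Sl ∈ conditioning set.
  P5: blocked at fork node Sl ∈ conditioning set.
  P6: blocked at fork node Sl ∈ conditioning set.
{Sl} contains no descendant of Ur and blocks every backdoor path.
No other singleton works — e.g. {Hv} leaves P2 open — so {Sl} is the unique smallest valid adjustment set.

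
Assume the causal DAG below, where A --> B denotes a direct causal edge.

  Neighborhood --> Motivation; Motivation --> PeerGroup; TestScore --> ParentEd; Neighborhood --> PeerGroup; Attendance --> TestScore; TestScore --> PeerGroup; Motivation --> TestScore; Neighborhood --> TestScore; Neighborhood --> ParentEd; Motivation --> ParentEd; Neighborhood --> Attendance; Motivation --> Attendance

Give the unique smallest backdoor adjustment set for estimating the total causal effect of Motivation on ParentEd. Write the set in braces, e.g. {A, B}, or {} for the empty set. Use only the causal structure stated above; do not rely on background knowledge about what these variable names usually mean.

Variables eligible for adjustment (non-descendants of Motivation, excluding Motivation and ParentEd): {Neighborhood}.
Backdoor paths from Motivation to ParentEd:
  P1: Motivation <- Neighborhood -> Attendance -> TestScore -> ParentEd
  P2: Motivation <- Neighborhood -> TestScore -> ParentEd
  P3: Motivation <- Neighborhood -> PeerGroup <- TestScore -> ParentEd
  P4: Motivation <- Neighborhood -> ParentEd
The empty set is not sufficient: P1 (Motivation <- Neighborhood -> Attendance -> TestScore -> ParentEd) has no collider blocking it and no conditioned non-collider, so it is open.
Try {Neighborhood}:
  P1: blocked at fork node Neighborhood ∈ conditioning set.
  P2: blocked at fork node Neighborhood ∈ conditioning set.
  P3: blocked at fork node Neighborhood ∈ conditioning set.
  P4: blocked at fork node Neighborhood ∈ conditioning set.
{Neighborhood} contains no descendant of Motivation and blocks every backdoor path.
{Neighborhood} is the unique smallest valid adjustment set.

{Neighborhood}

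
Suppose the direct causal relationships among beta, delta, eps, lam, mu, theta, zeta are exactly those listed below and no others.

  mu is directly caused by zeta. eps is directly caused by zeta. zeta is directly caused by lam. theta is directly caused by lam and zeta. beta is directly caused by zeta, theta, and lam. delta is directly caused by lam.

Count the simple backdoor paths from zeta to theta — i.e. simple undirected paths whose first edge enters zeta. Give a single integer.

A backdoor path from zeta to theta is any simple undirected path whose first edge points into zeta (i.e. leaves zeta via a parent).
Parents of zeta: {lam}.
Enumerating:
  P1: zeta <- lam -> theta
  P2: zeta <- lam -> beta <- theta
That exhausts the simple backdoor paths. Count: 2.

2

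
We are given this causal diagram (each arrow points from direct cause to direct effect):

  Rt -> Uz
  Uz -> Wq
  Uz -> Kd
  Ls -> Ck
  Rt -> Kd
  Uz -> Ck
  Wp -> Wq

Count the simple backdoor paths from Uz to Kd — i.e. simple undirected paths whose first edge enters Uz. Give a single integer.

A backdoor path from Uz to Kd is any simple undirected path whose first edge points into Uz (i.e. leaves Uz via a parent).
Parents of Uz: {Rt}.
Enumerating:
  P1: Uz <- Rt -> Kd
That exhausts the simple backdoor paths. Count: 1.

1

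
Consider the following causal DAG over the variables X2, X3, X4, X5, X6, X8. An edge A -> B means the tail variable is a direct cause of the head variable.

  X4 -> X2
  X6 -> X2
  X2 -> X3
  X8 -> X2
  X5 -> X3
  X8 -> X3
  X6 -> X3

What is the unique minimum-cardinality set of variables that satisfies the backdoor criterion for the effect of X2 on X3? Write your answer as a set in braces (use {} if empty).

Variables eligible for adjustment (non-descendants of X2, excluding X2 and X3): {X4, X5, X6, X8}.
Backdoor paths from X2 to X3:
  P1: X2 <- X6 -> X3
  P2: X2 <- X8 -> X3
The empty set is not sufficient: P1 (X2 <- X6 -> X3) has no collider blocking it and no conditioned non-collider, so it is open.
Try {X6, X8}:
  P1: blocked at fork node X6 ∈ conditioning set.
  P2: blocked at fork node X8 ∈ conditioning set.
{X6, X8} contains no descendant of X2 and blocks every backdoor path.
Every element of {X6, X8} is needed (dropping X6 leaves P1 open; dropping X8 leaves P2 open), so no proper subset is valid.
Among all size-2 subsets of the eligible variables, only {X6, X8} blocks every backdoor path, so it is the unique smallest valid adjustment set.

{X6, X8}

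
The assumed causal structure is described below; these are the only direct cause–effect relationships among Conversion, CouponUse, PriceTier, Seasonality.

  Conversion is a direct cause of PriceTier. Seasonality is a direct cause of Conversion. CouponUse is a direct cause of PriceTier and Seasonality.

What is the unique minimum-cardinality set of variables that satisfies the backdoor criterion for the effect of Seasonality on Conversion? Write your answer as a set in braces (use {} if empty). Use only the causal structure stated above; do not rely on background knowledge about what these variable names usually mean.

Variables eligible for adjustment (non-descendants of Seasonality, excluding Seasonality and Conversion): {CouponUse}.
Backdoor paths from Seasonality to Conversion:
  P1: Seasonality <- CouponUse -> PriceTier <- Conversion
Each backdoor path contains an unconditioned collider, so every path is already blocked with the empty conditioning set:
  P1: blocked at collider PriceTier (neither it nor any descendant is in the conditioning set).
The empty set is therefore the unique smallest valid set.

{}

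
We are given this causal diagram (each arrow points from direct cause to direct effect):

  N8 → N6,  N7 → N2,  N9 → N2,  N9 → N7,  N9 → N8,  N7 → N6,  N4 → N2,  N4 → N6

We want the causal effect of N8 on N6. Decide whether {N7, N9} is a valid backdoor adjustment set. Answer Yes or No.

Yes

Backdoor paths from N8 to N6 (paths whose first edge points into N8):
  P1: N8 <- N9 -> N7 -> N2 <- N4 -> N6
  P2: N8 <- N9 -> N7 -> N6
  P3: N8 <- N9 -> N2 <- N4 -> N6
  P4: N8 <- N9 -> N2 <- N7 -> N6
Condition 1 (no descendant of N8 in the set): holds — descendants of N8 are {N6}; none are in {N7, N9}.
Condition 2 (every backdoor path blocked by {N7, N9}):
  P1: blocked at fork node N9 ∈ conditioning set.
  P2: blocked at fork node N9 ∈ conditioning set.
  P3: blocked at fork node N9 ∈ conditioning set.
  P4: blocked at fork node N9 ∈ conditioning set.
{N7, N9} satisfies the backdoor criterion.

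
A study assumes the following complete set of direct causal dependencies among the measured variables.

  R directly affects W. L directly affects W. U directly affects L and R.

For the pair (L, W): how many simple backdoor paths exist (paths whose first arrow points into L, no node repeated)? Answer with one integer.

1

A backdoor path from L to W is any simple undirected path whose first edge points into L (i.e. leaves L via a parent).
Parents of L: {U}.
Enumerating:
  P1: L <- U -> R -> W
That exhausts the simple backdoor paths. Count: 1.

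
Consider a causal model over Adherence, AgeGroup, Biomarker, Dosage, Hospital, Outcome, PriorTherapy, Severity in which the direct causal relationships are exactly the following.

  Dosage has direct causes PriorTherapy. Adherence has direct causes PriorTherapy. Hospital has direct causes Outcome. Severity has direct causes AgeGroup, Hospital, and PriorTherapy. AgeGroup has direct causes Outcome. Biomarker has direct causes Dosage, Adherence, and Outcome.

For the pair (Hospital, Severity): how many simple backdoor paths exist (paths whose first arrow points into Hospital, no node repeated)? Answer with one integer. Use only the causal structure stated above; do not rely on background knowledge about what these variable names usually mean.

3

A backdoor path from Hospital to Severity is any simple undirected path whose first edge points into Hospital (i.e. leaves Hospital via a parent).
Parents of Hospital: {Outcome}.
Enumerating:
  P1: Hospital <- Outcome -> AgeGroup -> Severity
  P2: Hospital <- Outcome -> Biomarker <- Adherence <- PriorTherapy -> Severity
  P3: Hospital <- Outcome -> Biomarker <- Dosage <- PriorTherapy -> Severity
That exhausts the simple backdoor paths. Count: 3.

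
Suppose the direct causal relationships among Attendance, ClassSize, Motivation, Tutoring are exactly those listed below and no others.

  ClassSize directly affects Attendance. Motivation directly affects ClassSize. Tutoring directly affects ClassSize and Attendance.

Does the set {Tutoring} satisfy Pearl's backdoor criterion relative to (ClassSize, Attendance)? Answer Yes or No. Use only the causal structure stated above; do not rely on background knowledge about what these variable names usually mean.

Backdoor paths from ClassSize to Attendance (paths whose first edge points into ClassSize):
  P1: ClassSize <- Tutoring -> Attendance
Condition 1 (no descendant of ClassSize in the set): holds — descendants of ClassSize are {Attendance}; none are in {Tutoring}.
Condition 2 (every backdoor path blocked by {Tutoring}):
  P1: blocked at fork node Tutoring ∈ conditioning set.
{Tutoring} satisfies the backdoor criterion.

Yes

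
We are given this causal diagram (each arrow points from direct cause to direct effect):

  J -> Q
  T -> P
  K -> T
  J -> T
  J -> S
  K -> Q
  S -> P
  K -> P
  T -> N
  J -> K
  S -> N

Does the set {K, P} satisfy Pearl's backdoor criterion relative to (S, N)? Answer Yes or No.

No

Backdoor paths from S to N (paths whose first edge points into S):
  P1: S <- J -> K -> T -> N
  P2: S <- J -> K -> P <- T -> N
  P3: S <- J -> T -> N
  P4: S <- J -> Q <- K -> T -> N
  P5: S <- J -> Q <- K -> P <- T -> N
Condition 1 (no descendant of S in the set): FAILS — P is a descendant of S.
Condition 2 (every backdoor path blocked by {K, P}):
  P1: blocked at chain node K ∈ conditioning set.
  P2: blocked at chain node K ∈ conditioning set.
  P3: open — no interior node is in the conditioning set.
  P4: blocked at collider Q (neither it nor any descendant is in the conditioning set).
  P5: blocked at collider Q (neither it nor any descendant is in the conditioning set).
{K, P} does not satisfy the backdoor criterion.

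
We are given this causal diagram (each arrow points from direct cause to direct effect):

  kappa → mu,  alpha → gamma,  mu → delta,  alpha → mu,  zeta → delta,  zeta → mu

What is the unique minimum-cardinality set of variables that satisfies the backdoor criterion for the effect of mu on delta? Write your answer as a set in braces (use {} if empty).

Variables eligible for adjustment (non-descendants of mu, excluding mu and delta): {alpha, gamma, kappa, zeta}.
Backdoor paths from mu to delta:
  P1: mu <- zeta -> delta
The empty set is not sufficient: P1 (mu <- zeta -> delta) has no collider blocking it and no conditioned non-collider, so it is open.
Try {zeta}:
  P1: blocked at fork node zeta ∈ conditioning set.
{zeta} contains no descendant of mu and blocks every backdoor path.
No other singleton works — e.g. {kappa} leaves P1 open — so {zeta} is the unique smallest valid adjustment set.

{zeta}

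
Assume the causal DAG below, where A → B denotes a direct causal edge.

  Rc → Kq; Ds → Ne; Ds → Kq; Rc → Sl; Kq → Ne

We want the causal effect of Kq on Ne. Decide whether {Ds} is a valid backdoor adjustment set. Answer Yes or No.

Yes

Backdoor paths from Kq to Ne (paths whose first edge points into Kq):
  P1: Kq <- Ds -> Ne
Condition 1 (no descendant of Kq in the set): holds — descendants of Kq are {Ne}; none are in {Ds}.
Condition 2 (every backdoor path blocked by {Ds}):
  P1: blocked at fork node Ds ∈ conditioning set.
{Ds} satisfies the backdoor criterion.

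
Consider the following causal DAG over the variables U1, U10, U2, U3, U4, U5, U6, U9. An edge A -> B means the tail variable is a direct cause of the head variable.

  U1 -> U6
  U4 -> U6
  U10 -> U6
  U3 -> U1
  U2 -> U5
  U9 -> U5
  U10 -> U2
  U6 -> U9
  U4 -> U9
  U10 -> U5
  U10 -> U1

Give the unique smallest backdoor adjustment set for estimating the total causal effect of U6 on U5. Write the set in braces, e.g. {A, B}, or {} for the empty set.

{U10, U4}

Variables eligible for adjustment (non-descendants of U6, excluding U6 and U5): {U1, U10, U2, U3, U4}.
Backdoor paths from U6 to U5:
  P1: U6 <- U4 -> U9 -> U5
  P2: U6 <- U10 -> U2 -> U5
  P3: U6 <- U10 -> U5
  P4: U6 <- U1 <- U10 -> U2 -> U5
  P5: U6 <- U1 <- U10 -> U5
The empty set is not sufficient: P1 (U6 <- U4 -> U9 -> U5) has no collider blocking it and no conditioned non-collider, so it is open.
Try {U10, U4}:
  P1: blocked at fork node U4 ∈ conditioning set.
  P2: blocked at fork node U10 ∈ conditioning set.
  P3: blocked at fork node U10 ∈ conditioning set.
  P4: blocked at fork node U10 ∈ conditioning set.
  P5: blocked at fork node U10 ∈ conditioning set.
{U10, U4} contains no descendant of U6 and blocks every backdoor path.
Every element of {U10, U4} is needed (dropping U10 leaves P2 open; dropping U4 leaves P1 open), so no proper subset is valid.
Among all size-2 subsets of the eligible variables, only {U10, U4} blocks every backdoor path, so it is the unique smallest valid adjustment set.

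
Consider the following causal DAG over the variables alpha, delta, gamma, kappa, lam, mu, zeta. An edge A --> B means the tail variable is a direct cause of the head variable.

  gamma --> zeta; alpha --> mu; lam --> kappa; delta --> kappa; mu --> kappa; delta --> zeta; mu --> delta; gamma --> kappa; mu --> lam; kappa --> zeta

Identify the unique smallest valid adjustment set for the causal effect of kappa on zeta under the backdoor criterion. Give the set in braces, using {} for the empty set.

{delta, gamma}

Variables eligible for adjustment (non-descendants of kappa, excluding kappa and zeta): {alpha, delta, gamma, lam, mu}.
Backdoor paths from kappa to zeta:
  P1: kappa <- mu -> delta -> zeta
  P2: kappa <- gamma -> zeta
  P3: kappa <- lam <- mu -> delta -> zeta
  P4: kappa <- delta -> zeta
The empty set is not sufficient: P1 (kappa <- mu -> delta -> zeta) has no collider blocking it and no conditioned non-collider, so it is open.
Try {delta, gamma}:
  P1: blocked at chain node delta ∈ conditioning set.
  P2: blocked at fork node gamma ∈ conditioning set.
  P3: blocked at chain node delta ∈ conditioning set.
  P4: blocked at fork node delta ∈ conditioning set.
{delta, gamma} contains no descendant of kappa and blocks every backdoor path.
Every element of {delta, gamma} is needed (dropping delta leaves P1 open; dropping gamma leaves P2 open), so no proper subset is valid.
Among all size-2 subsets of the eligible variables, only {delta, gamma} blocks every backdoor path, so it is the unique smallest valid adjustment set.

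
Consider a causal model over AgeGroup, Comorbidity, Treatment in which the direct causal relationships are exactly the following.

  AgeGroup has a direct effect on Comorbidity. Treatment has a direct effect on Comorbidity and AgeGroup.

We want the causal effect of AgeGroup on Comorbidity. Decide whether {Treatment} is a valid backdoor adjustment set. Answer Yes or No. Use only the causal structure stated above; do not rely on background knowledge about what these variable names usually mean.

Backdoor paths from AgeGroup to Comorbidity (paths whose first edge points into AgeGroup):
  P1: AgeGroup <- Treatment -> Comorbidity
Condition 1 (no descendant of AgeGroup in the set): holds — descendants of AgeGroup are {Comorbidity}; none are in {Treatment}.
Condition 2 (every backdoor path blocked by {Treatment}):
  P1: blocked at fork node Treatment ∈ conditioning set.
{Treatment} satisfies the backdoor criterion.

Yes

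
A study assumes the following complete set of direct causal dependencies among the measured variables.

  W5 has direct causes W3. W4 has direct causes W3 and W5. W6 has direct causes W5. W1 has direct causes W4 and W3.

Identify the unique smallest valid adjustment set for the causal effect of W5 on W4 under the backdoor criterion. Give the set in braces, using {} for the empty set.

{W3}

Variables eligible for adjustment (non-descendants of W5, excluding W5 and W4): {W3}.
Backdoor paths from W5 to W4:
  P1: W5 <- W3 -> W4
  P2: W5 <- W3 -> W1 <- W4
The empty set is not sufficient: P1 (W5 <- W3 -> W4) has no collider blocking it and no conditioned non-collider, so it is open.
Try {W3}:
  P1: blocked at fork node W3 ∈ conditioning set.
  P2: blocked at fork node W3 ∈ conditioning set.
{W3} contains no descendant of W5 and blocks every backdoor path.
{W3} is the unique smallest valid adjustment set.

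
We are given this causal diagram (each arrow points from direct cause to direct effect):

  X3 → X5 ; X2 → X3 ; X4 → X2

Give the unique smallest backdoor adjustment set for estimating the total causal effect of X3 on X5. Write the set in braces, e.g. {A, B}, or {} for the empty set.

Variables eligible for adjustment (non-descendants of X3, excluding X3 and X5): {X2, X4}.
Backdoor paths from X3 to X5:
  (none)
With no backdoor paths the empty set already satisfies the criterion, and it is trivially minimal.

{}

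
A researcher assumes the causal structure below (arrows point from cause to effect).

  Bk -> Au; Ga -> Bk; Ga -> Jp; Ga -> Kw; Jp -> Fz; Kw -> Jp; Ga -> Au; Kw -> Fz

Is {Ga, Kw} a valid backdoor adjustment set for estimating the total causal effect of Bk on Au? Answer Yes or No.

Yes

Backdoor paths from Bk to Au (paths whose first edge points into Bk):
  P1: Bk <- Ga -> Au
Condition 1 (no descendant of Bk in the set): holds — descendants of Bk are {Au}; none are in {Ga, Kw}.
Condition 2 (every backdoor path blocked by {Ga, Kw}):
  P1: blocked at fork node Ga ∈ conditioning set.
{Ga, Kw} satisfies the backdoor criterion.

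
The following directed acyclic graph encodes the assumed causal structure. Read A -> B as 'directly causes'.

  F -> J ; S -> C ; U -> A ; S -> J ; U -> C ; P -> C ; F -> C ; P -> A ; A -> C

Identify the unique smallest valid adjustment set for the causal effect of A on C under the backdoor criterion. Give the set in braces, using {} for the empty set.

{P, U}

Variables eligible for adjustment (non-descendants of A, excluding A and C): {F, J, P, S, U}.
Backdoor paths from A to C:
  P1: A <- P -> C
  P2: A <- U -> C
The empty set is not sufficient: P1 (A <- P -> C) has no collider blocking it and no conditioned non-collider, so it is open.
Try {P, U}:
  P1: blocked at fork node P ∈ conditioning set.
  P2: blocked at fork node U ∈ conditioning set.
{P, U} contains no descendant of A and blocks every backdoor path.
Every element of {P, U} is needed (dropping P leaves P1 open; dropping U leaves P2 open), so no proper subset is valid.
Among all size-2 subsets of the eligible variables, only {P, U} blocks every backdoor path, so it is the unique smallest valid adjustment set.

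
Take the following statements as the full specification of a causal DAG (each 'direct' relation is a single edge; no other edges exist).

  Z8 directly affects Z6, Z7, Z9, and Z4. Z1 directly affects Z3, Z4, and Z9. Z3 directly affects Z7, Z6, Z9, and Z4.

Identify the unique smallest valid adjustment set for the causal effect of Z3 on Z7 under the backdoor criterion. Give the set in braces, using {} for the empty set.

{}

Variables eligible for adjustment (non-descendants of Z3, excluding Z3 and Z7): {Z1, Z8}.
Backdoor paths from Z3 to Z7:
  P1: Z3 <- Z1 -> Z4 <- Z8 -> Z7
  P2: Z3 <- Z1 -> Z9 <- Z8 -> Z7
Each backdoor path contains an unconditioned collider, so every path is already blocked with the empty conditioning set:
  P1: blocked at collider Z4 (neither it nor any descendant is in the conditioning set).
  P2: blocked at collider Z9 (neither it nor any descendant is in the conditioning set).
The empty set is therefore the unique smallest valid set.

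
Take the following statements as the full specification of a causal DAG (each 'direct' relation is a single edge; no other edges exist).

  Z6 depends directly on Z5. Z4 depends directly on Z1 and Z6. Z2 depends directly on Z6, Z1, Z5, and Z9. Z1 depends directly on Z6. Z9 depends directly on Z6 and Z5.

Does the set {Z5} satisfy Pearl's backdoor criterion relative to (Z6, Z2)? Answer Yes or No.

Yes

Backdoor paths from Z6 to Z2 (paths whose first edge points into Z6):
  P1: Z6 <- Z5 -> Z9 -> Z2
  P2: Z6 <- Z5 -> Z2
Condition 1 (no descendant of Z6 in the set): holds — descendants of Z6 are {Z1, Z2, Z4, Z9}; none are in {Z5}.
Condition 2 (every backdoor path blocked by {Z5}):
  P1: blocked at fork node Z5 ∈ conditioning set.
  P2: blocked at fork node Z5 ∈ conditioning set.
{Z5} satisfies the backdoor criterion.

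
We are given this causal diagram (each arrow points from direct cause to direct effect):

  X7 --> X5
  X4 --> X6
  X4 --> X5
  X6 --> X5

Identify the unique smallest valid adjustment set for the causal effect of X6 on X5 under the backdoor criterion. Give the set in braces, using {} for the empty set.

Variables eligible for adjustment (non-descendants of X6, excluding X6 and X5): {X4, X7}.
Backdoor paths from X6 to X5:
  P1: X6 <- X4 -> X5
The empty set is not sufficient: P1 (X6 <- X4 -> X5) has no collider blocking it and no conditioned non-collider, so it is open.
Try {X4}:
  P1: blocked at fork node X4 ∈ conditioning set.
{X4} contains no descendant of X6 and blocks every backdoor path.
No other singleton works — e.g. {X7} leaves P1 open — so {X4} is the unique smallest valid adjustment set.

{X4}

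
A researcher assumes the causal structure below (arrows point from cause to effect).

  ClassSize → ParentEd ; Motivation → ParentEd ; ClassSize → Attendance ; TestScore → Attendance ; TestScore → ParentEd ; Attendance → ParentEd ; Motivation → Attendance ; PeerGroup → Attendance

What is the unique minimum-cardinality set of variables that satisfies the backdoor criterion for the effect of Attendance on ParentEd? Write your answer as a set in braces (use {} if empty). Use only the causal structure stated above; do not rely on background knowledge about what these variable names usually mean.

Variables eligible for adjustment (non-descendants of Attendance, excluding Attendance and ParentEd): {ClassSize, Motivation, PeerGroup, TestScore}.
Backdoor paths from Attendance to ParentEd:
  P1: Attendance <- ClassSize -> ParentEd
  P2: Attendance <- TestScore -> ParentEd
  P3: Attendance <- Motivation -> ParentEd
The empty set is not sufficient: P1 (Attendance <- ClassSize -> ParentEd) has no collider blocking it and no conditioned non-collider, so it is open.
Try {ClassSize, Motivation, TestScore}:
  P1: blocked at fork node ClassSize ∈ conditioning set.
  P2: blocked at fork node TestScore ∈ conditioning set.
  P3: blocked at fork node Motivation ∈ conditioning set.
{ClassSize, Motivation, TestScore} contains no descendant of Attendance and blocks every backdoor path.
Every element of {ClassSize, Motivation, TestScore} is needed (dropping ClassSize leaves P1 open; dropping Motivation leaves P3 open; dropping TestScore leaves P2 open), so no proper subset is valid.
Among all size-3 subsets of the eligible variables, only {ClassSize, Motivation, TestScore} blocks every backdoor path, so it is the unique smallest valid adjustment set.

{ClassSize, Motivation, TestScore}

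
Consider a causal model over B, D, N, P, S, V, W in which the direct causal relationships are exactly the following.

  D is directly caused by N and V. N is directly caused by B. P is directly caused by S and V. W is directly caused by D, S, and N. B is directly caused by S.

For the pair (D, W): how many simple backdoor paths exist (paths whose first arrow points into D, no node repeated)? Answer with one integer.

A backdoor path from D to W is any simple undirected path whose first edge points into D (i.e. leaves D via a parent).
Parents of D: {N, V}.
Enumerating:
  P1: D <- V -> P <- S -> B -> N -> W
  P2: D <- V -> P <- S -> W
  P3: D <- N <- B <- S -> W
  P4: D <- N -> W
That exhausts the simple backdoor paths. Count: 4.

4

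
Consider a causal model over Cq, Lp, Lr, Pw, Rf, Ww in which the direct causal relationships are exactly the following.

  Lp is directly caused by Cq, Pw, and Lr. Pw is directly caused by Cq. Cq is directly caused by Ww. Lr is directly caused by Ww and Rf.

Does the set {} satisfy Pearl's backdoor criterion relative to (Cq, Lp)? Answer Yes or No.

Backdoor paths from Cq to Lp (paths whose first edge points into Cq):
  P1: Cq <- Ww -> Lr -> Lp
Condition 1 (no descendant of Cq in the set): holds — descendants of Cq are {Lp, Pw}; none are in {}.
Condition 2 (every backdoor path blocked by {}):
  P1: open — no interior node is in the conditioning set.
{} does not satisfy the backdoor criterion.

No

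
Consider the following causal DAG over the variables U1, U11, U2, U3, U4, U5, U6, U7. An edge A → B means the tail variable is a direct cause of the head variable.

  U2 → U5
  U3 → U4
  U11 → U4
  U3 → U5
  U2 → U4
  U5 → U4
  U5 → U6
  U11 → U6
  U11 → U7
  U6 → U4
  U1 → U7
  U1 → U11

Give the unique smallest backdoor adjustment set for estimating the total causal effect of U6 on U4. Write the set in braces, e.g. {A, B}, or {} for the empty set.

{U11, U5}

Variables eligible for adjustment (non-descendants of U6, excluding U6 and U4): {U1, U11, U2, U3, U5, U7}.
Backdoor paths from U6 to U4:
  P1: U6 <- U11 -> U4
  P2: U6 <- U5 <- U2 -> U4
  P3: U6 <- U5 <- U3 -> U4
  P4: U6 <- U5 -> U4
The empty set is not sufficient: P1 (U6 <- U11 -> U4) has no collider blocking it and no conditioned non-collider, so it is open.
Try {U11, U5}:
  P1: blocked at fork node U11 ∈ conditioning set.
  P2: blocked at chain node U5 ∈ conditioning set.
  P3: blocked at chain node U5 ∈ conditioning set.
  P4: blocked at fork node U5 ∈ conditioning set.
{U11, U5} contains no descendant of U6 and blocks every backdoor path.
Every element of {U11, U5} is needed (dropping U11 leaves P1 open; dropping U5 leaves P2 open), so no proper subset is valid.
Among all size-2 subsets of the eligible variables, only {U11, U5} blocks every backdoor path, so it is the unique smallest valid adjustment set.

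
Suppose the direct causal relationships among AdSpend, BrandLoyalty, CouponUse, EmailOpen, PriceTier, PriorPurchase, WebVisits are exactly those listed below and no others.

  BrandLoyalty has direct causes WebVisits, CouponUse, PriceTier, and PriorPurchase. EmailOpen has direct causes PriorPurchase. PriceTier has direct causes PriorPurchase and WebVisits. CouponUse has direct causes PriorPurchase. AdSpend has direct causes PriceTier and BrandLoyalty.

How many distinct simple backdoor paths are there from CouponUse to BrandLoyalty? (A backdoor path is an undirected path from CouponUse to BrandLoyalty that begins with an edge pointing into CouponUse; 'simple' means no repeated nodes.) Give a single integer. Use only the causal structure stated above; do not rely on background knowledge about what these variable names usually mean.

4

A backdoor path from CouponUse to BrandLoyalty is any simple undirected path whose first edge points into CouponUse (i.e. leaves CouponUse via a parent).
Parents of CouponUse: {PriorPurchase}.
Enumerating:
  P1: CouponUse <- PriorPurchase -> PriceTier <- WebVisits -> BrandLoyalty
  P2: CouponUse <- PriorPurchase -> PriceTier -> BrandLoyalty
  P3: CouponUse <- PriorPurchase -> PriceTier -> AdSpend <- BrandLoyalty
  P4: CouponUse <- PriorPurchase -> BrandLoyalty
That exhausts the simple backdoor paths. Count: 4.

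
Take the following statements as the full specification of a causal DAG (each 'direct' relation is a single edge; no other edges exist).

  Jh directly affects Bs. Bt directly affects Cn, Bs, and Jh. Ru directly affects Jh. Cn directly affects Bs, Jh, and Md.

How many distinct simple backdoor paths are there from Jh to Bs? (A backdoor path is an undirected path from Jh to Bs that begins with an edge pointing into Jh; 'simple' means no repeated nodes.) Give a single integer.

4

A backdoor path from Jh to Bs is any simple undirected path whose first edge points into Jh (i.e. leaves Jh via a parent).
Parents of Jh: {Bt, Cn, Ru}.
Enumerating:
  P1: Jh <- Bt -> Cn -> Bs
  P2: Jh <- Bt -> Bs
  P3: Jh <- Cn <- Bt -> Bs
  P4: Jh <- Cn -> Bs
That exhausts the simple backdoor paths. Count: 4.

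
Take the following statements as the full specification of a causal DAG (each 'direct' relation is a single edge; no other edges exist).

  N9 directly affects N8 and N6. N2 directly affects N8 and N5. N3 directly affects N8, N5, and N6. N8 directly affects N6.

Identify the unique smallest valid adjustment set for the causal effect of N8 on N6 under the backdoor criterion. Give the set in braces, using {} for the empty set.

{N3, N9}

Variables eligible for adjustment (non-descendants of N8, excluding N8 and N6): {N2, N3, N5, N9}.
Backdoor paths from N8 to N6:
  P1: N8 <- N3 -> N6
  P2: N8 <- N2 -> N5 <- N3 -> N6
  P3: N8 <- N9 -> N6
The empty set is not sufficient: P1 (N8 <- N3 -> N6) has no collider blocking it and no conditioned non-collider, so it is open.
Try {N3, N9}:
  P1: blocked at fork node N3 ∈ conditioning set.
  P2: blocked at collider N5 (neither it nor any descendant is in the conditioning set).
  P3: blocked at fork node N9 ∈ conditioning set.
{N3, N9} contains no descendant of N8 and blocks every backdoor path.
Every element of {N3, N9} is needed (dropping N3 leaves P1 open; dropping N9 leaves P3 open), so no proper subset is valid.
Among all size-2 subsets of the eligible variables, only {N3, N9} blocks every backdoor path, so it is the unique smallest valid adjustment set.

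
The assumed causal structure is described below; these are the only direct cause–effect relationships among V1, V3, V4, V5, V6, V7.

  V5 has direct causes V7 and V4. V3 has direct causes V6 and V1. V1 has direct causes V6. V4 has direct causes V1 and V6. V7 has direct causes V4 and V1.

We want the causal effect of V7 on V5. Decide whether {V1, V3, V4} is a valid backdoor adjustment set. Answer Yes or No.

Yes

Backdoor paths from V7 to V5 (paths whose first edge points into V7):
  P1: V7 <- V1 <- V6 -> V4 -> V5
  P2: V7 <- V1 -> V4 -> V5
  P3: V7 <- V1 -> V3 <- V6 -> V4 -> V5
  P4: V7 <- V4 -> V5
Condition 1 (no descendant of V7 in the set): holds — descendants of V7 are {V5}; none are in {V1, V3, V4}.
Condition 2 (every backdoor path blocked by {V1, V3, V4}):
  P1: blocked at chain node V1 ∈ conditioning set.
  P2: blocked at fork node V1 ∈ conditioning set.
  P3: blocked at fork node V1 ∈ conditioning set.
  P4: blocked at fork node V4 ∈ conditioning set.
{V1, V3, V4} satisfies the backdoor criterion.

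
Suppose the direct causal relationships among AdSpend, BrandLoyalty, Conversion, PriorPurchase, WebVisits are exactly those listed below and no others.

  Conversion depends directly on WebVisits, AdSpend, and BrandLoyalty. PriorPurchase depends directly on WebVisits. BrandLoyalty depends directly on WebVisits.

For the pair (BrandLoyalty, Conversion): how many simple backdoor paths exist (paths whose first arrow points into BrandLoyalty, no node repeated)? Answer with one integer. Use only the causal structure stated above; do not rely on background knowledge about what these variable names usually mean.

A backdoor path from BrandLoyalty to Conversion is any simple undirected path whose first edge points into BrandLoyalty (i.e. leaves BrandLoyalty via a parent).
Parents of BrandLoyalty: {WebVisits}.
Enumerating:
  P1: BrandLoyalty <- WebVisits -> Conversion
That exhausts the simple backdoor paths. Count: 1.

1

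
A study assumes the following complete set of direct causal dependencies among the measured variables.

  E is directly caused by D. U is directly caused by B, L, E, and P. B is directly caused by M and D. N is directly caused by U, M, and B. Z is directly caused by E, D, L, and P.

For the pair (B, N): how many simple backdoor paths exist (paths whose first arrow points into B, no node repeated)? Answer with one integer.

7

A backdoor path from B to N is any simple undirected path whose first edge points into B (i.e. leaves B via a parent).
Parents of B: {D, M}.
Enumerating:
  P1: B <- M -> N
  P2: B <- D -> E -> Z <- P -> U -> N
  P3: B <- D -> E -> Z <- L -> U -> N
  P4: B <- D -> E -> U -> N
  P5: B <- D -> Z <- P -> U -> N
  P6: B <- D -> Z <- L -> U -> N
  P7: B <- D -> Z <- E -> U -> N
That exhausts the simple backdoor paths. Count: 7.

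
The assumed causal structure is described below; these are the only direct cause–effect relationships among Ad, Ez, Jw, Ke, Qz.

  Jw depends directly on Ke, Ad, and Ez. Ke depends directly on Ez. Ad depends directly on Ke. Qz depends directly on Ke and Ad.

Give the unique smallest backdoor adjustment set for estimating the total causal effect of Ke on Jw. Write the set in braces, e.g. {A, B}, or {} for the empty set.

{Ez}

Variables eligible for adjustment (non-descendants of Ke, excluding Ke and Jw): {Ez}.
Backdoor paths from Ke to Jw:
  P1: Ke <- Ez -> Jw
The empty set is not sufficient: P1 (Ke <- Ez -> Jw) has no collider blocking it and no conditioned non-collider, so it is open.
Try {Ez}:
  P1: blocked at fork node Ez ∈ conditioning set.
{Ez} contains no descendant of Ke and blocks every backdoor path.
{Ez} is the unique smallest valid adjustment set.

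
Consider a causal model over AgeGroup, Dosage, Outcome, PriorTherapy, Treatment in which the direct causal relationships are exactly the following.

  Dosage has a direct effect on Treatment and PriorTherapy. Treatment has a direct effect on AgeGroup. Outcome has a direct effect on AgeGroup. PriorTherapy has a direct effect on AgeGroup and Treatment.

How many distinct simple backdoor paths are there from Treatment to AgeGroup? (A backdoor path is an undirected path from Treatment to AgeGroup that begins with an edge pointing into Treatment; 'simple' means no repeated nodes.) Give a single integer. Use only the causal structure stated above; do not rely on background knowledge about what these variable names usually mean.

2

A backdoor path from Treatment to AgeGroup is any simple undirected path whose first edge points into Treatment (i.e. leaves Treatment via a parent).
Parents of Treatment: {Dosage, PriorTherapy}.
Enumerating:
  P1: Treatment <- Dosage -> PriorTherapy -> AgeGroup
  P2: Treatment <- PriorTherapy -> AgeGroup
That exhausts the simple backdoor paths. Count: 2.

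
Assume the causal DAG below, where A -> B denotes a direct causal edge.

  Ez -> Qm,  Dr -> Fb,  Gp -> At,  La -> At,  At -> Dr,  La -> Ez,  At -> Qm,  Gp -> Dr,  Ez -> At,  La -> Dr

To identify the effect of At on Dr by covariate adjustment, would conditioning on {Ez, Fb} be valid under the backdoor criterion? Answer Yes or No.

Backdoor paths from At to Dr (paths whose first edge points into At):
  P1: At <- La -> Dr
  P2: At <- Gp -> Dr
  P3: At <- Ez <- La -> Dr
Condition 1 (no descendant of At in the set): FAILS — Fb is a descendant of At.
Condition 2 (every backdoor path blocked by {Ez, Fb}):
  P1: open — no interior node is in the conditioning set.
  P2: open — no interior node is in the conditioning set.
  P3: blocked at chain node Ez ∈ conditioning set.
{Ez, Fb} does not satisfy the backdoor criterion.

No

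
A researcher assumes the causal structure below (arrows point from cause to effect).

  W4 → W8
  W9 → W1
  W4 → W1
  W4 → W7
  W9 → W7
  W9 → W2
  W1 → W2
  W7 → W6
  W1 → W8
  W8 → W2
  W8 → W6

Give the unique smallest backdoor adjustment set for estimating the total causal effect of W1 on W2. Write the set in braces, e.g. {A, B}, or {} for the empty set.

Variables eligible for adjustment (non-descendants of W1, excluding W1 and W2): {W4, W7, W9}.
Backdoor paths from W1 to W2:
  P1: W1 <- W4 -> W7 <- W9 -> W2
  P2: W1 <- W4 -> W7 -> W6 <- W8 -> W2
  P3: W1 <- W4 -> W8 -> W2
  P4: W1 <- W4 -> W8 -> W6 <- W7 <- W9 -> W2
  P5: W1 <- W9 -> W7 <- W4 -> W8 -> W2
  P6: W1 <- W9 -> W7 -> W6 <- W8 -> W2
  P7: W1 <- W9 -> W2
The empty set is not sufficient: P3 (W1 <- W4 -> W8 -> W2) has no collider blocking it and no conditioned non-collider, so it is open.
Try {W4, W9}:
  P1: blocked at fork node W4 ∈ conditioning set.
  P2: blocked at fork node W4 ∈ conditioning set.
  P3: blocked at fork node W4 ∈ conditioning set.
  P4: blocked at fork node W4 ∈ conditioning set.
  P5: blocked at fork node W9 ∈ conditioning set.
  P6: blocked at fork node W9 ∈ conditioning set.
  P7: blocked at fork node W9 ∈ conditioning set.
{W4, W9} contains no descendant of W1 and blocks every backdoor path.
Every element of {W4, W9} is needed (dropping W4 leaves P3 open; dropping W9 leaves P7 open), so no proper subset is valid.
Among all size-2 subsets of the eligible variables, only {W4, W9} blocks every backdoor path, so it is the unique smallest valid adjustment set.

{W4, W9}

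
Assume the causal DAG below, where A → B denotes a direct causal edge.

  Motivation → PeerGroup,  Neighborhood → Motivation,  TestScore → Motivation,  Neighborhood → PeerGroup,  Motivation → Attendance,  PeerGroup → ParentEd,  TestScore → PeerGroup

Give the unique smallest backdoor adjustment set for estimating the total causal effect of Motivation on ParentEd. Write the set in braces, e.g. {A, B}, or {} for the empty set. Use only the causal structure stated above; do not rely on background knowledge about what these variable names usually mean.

{Neighborhood, TestScore}

Variables eligible for adjustment (non-descendants of Motivation, excluding Motivation and ParentEd): {Neighborhood, TestScore}.
Backdoor paths from Motivation to ParentEd:
  P1: Motivation <- TestScore -> PeerGroup -> ParentEd
  P2: Motivation <- Neighborhood -> PeerGroup -> ParentEd
The empty set is not sufficient: P1 (Motivation <- TestScore -> PeerGroup -> ParentEd) has no collider blocking it and no conditioned non-collider, so it is open.
Try {Neighborhood, TestScore}:
  P1: blocked at fork node TestScore ∈ conditioning set.
  P2: blocked at fork node Neighborhood ∈ conditioning set.
{Neighborhood, TestScore} contains no descendant of Motivation and blocks every backdoor path.
Every element of {Neighborhood, TestScore} is needed (dropping Neighborhood leaves P2 open; dropping TestScore leaves P1 open), so no proper subset is valid.
Among all size-2 subsets of the eligible variables, only {Neighborhood, TestScore} blocks every backdoor path, so it is the unique smallest valid adjustment set.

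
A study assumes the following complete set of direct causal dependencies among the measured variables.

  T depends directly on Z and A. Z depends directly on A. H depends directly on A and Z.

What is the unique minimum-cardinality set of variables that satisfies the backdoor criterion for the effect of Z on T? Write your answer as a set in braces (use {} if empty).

Variables eligible for adjustment (non-descendants of Z, excluding Z and T): {A}.
Backdoor paths from Z to T:
  P1: Z <- A -> T
The empty set is not sufficient: P1 (Z <- A -> T) has no collider blocking it and no conditioned non-collider, so it is open.
Try {A}:
  P1: blocked at fork node A ∈ conditioning set.
{A} contains no descendant of Z and blocks every backdoor path.
{A} is the unique smallest valid adjustment set.

{A}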